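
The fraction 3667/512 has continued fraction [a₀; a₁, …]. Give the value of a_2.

5

3667 ÷ 512 → quotient 7, remainder 83
512 ÷ 83 → quotient 6, remainder 14
83 ÷ 14 → quotient 5, remainder 13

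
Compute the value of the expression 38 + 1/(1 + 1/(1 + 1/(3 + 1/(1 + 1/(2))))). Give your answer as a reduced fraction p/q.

964/25

Collapse the nested fraction from the inside out:
Start with 2.
1 + 1/(2/1) = 1 + 1/2 = 3/2
3 + 1/(3/2) = 3 + 2/3 = 11/3
1 + 1/(11/3) = 1 + 3/11 = 14/11
1 + 1/(14/11) = 1 + 11/14 = 25/14
38 + 1/(25/14) = 38 + 14/25 = 964/25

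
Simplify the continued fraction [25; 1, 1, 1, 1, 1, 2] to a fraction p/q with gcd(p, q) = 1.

a_0 = 25: 25/1
a_1 = 1: 26/1
a_2 = 1: 51/2
a_3 = 1: 77/3
a_4 = 1: 128/5
a_5 = 1: 205/8
a_6 = 2: 538/21

538/21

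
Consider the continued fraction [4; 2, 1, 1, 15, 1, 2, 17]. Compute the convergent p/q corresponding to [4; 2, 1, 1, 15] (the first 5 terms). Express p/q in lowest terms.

a_0 = 4: 4/1
a_1 = 2: 9/2
a_2 = 1: 13/3
a_3 = 1: 22/5
a_4 = 15: 343/78

343/78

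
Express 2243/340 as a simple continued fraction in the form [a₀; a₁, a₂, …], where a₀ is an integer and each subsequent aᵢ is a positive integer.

[6; 1, 1, 2, 13, 5]

⌊2243/340⌋ = 6, remainder 203
⌊340/203⌋ = 1, remainder 137
⌊203/137⌋ = 1, remainder 66
⌊137/66⌋ = 2, remainder 5
⌊66/5⌋ = 13, remainder 1
⌊5/1⌋ = 5, remainder 0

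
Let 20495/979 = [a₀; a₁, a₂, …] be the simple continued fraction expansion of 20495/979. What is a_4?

20495 = 20·979 + 915, so a_0 = 20
979 = 1·915 + 64, so a_1 = 1
915 = 14·64 + 19, so a_2 = 14
64 = 3·19 + 7, so a_3 = 3
19 = 2·7 + 5, so a_4 = 2

2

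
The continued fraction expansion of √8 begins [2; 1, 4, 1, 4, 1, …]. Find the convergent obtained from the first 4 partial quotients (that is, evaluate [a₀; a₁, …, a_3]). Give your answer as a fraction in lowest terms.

17/6

Starting at the tail and folding back:
Start with 1.
4 + 1/(1/1) = 4 + 1/1 = 5/1
1 + 1/(5/1) = 1 + 1/5 = 6/5
2 + 1/(6/5) = 2 + 5/6 = 17/6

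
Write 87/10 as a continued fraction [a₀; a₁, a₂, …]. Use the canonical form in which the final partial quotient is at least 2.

[8; 1, 2, 3]

87 = 8·10 + 7, so a_0 = 8
10 = 1·7 + 3, so a_1 = 1
7 = 2·3 + 1, so a_2 = 2
3 = 3·1 + 0, so a_3 = 3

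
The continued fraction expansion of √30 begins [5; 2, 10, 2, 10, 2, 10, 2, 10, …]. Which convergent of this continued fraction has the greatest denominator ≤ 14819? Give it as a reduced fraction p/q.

List convergents until the denominator exceeds the bound:
a_0 = 5: 5/1  (≤ bound)
a_1 = 2: 11/2  (≤ bound)
a_2 = 10: 115/21  (≤ bound)
a_3 = 2: 241/44  (≤ bound)
a_4 = 10: 2525/461  (≤ bound)
a_5 = 2: 5291/966  (≤ bound)
a_6 = 10: 55435/10121  (≤ bound)
a_7 = 2: 116161/21208  (> 14819, stop)

55435/10121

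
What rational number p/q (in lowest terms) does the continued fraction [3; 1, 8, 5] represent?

179/46

Build up convergents one term at a time:
a_0 = 3: 3/1
a_1 = 1: 4/1
a_2 = 8: 35/9
a_3 = 5: 179/46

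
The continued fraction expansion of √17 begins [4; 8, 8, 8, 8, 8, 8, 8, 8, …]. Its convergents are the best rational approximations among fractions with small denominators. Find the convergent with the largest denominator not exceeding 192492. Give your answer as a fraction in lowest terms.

143649/34840

a_0 = 4: 4/1  (≤ bound)
a_1 = 8: 33/8  (≤ bound)
a_2 = 8: 268/65  (≤ bound)
a_3 = 8: 2177/528  (≤ bound)
a_4 = 8: 17684/4289  (≤ bound)
a_5 = 8: 143649/34840  (≤ bound)
a_6 = 8: 1166876/283009  (> 192492, stop)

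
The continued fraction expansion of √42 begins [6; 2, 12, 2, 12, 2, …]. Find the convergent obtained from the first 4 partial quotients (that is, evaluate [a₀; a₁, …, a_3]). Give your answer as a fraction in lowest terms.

337/52

Start with 2.
12 + 1/(2/1) = 12 + 1/2 = 25/2
2 + 1/(25/2) = 2 + 2/25 = 52/25
6 + 1/(52/25) = 6 + 25/52 = 337/52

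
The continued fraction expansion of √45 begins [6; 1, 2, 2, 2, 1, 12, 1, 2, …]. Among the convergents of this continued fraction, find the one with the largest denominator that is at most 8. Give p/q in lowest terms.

a_0 = 6: 6/1  (≤ bound)
a_1 = 1: 7/1  (≤ bound)
a_2 = 2: 20/3  (≤ bound)
a_3 = 2: 47/7  (≤ bound)
a_4 = 2: 114/17  (> 8, stop)

47/7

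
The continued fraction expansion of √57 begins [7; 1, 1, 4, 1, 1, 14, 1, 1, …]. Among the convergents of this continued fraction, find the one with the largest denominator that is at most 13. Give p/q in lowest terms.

List convergents until the denominator exceeds the bound:
a_0 = 7: 7/1  (≤ bound)
a_1 = 1: 8/1  (≤ bound)
a_2 = 1: 15/2  (≤ bound)
a_3 = 4: 68/9  (≤ bound)
a_4 = 1: 83/11  (≤ bound)
a_5 = 1: 151/20  (> 13, stop)

83/11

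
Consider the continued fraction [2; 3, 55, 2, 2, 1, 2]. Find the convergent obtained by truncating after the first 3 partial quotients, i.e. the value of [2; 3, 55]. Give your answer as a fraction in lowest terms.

Work from the innermost term outward:
Start with 55.
3 + 1/(55/1) = 3 + 1/55 = 166/55
2 + 1/(166/55) = 2 + 55/166 = 387/166

387/166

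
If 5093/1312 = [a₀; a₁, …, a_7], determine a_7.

5093 ÷ 1312 → quotient 3, remainder 1157
1312 ÷ 1157 → quotient 1, remainder 155
1157 ÷ 155 → quotient 7, remainder 72
155 ÷ 72 → quotient 2, remainder 11
72 ÷ 11 → quotient 6, remainder 6
11 ÷ 6 → quotient 1, remainder 5
6 ÷ 5 → quotient 1, remainder 1
5 ÷ 1 → quotient 5, remainder 0

5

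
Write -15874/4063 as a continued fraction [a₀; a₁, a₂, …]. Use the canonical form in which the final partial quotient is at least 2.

[-4; 10, 1, 2, 1, 46, 2]

-15874 = -4·4063 + 378, so a_0 = -4
4063 = 10·378 + 283, so a_1 = 10
378 = 1·283 + 95, so a_2 = 1
283 = 2·95 + 93, so a_3 = 2
95 = 1·93 + 2, so a_4 = 1
93 = 46·2 + 1, so a_5 = 46
2 = 2·1 + 0, so a_6 = 2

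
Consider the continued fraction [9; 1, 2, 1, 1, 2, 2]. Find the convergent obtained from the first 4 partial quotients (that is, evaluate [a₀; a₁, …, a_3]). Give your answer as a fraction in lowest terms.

Start with 1.
2 + 1/(1/1) = 2 + 1/1 = 3/1
1 + 1/(3/1) = 1 + 1/3 = 4/3
9 + 1/(4/3) = 9 + 3/4 = 39/4

39/4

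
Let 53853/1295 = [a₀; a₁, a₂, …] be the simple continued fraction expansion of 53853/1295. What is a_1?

53853 = 41·1295 + 758, so a_0 = 41
1295 = 1·758 + 537, so a_1 = 1

1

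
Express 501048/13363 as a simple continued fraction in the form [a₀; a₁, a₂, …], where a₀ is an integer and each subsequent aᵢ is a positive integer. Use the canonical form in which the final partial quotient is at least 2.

501048 = 37·13363 + 6617, so a_0 = 37
13363 = 2·6617 + 129, so a_1 = 2
6617 = 51·129 + 38, so a_2 = 51
129 = 3·38 + 15, so a_3 = 3
38 = 2·15 + 8, so a_4 = 2
15 = 1·8 + 7, so a_5 = 1
8 = 1·7 + 1, so a_6 = 1
7 = 7·1 + 0, so a_7 = 7

[37; 2, 51, 3, 2, 1, 1, 7]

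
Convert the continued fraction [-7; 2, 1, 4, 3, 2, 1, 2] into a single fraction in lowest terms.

Start with 2.
1 + 1/(2/1) = 1 + 1/2 = 3/2
2 + 1/(3/2) = 2 + 2/3 = 8/3
3 + 1/(8/3) = 3 + 3/8 = 27/8
4 + 1/(27/8) = 4 + 8/27 = 116/27
1 + 1/(116/27) = 1 + 27/116 = 143/116
2 + 1/(143/116) = 2 + 116/143 = 402/143
-7 + 1/(402/143) = -7 + 143/402 = -2671/402

-2671/402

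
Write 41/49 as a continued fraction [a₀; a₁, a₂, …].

[0; 1, 5, 8]

41 = 0·49 + 41, so a_0 = 0
49 = 1·41 + 8, so a_1 = 1
41 = 5·8 + 1, so a_2 = 5
8 = 8·1 + 0, so a_3 = 8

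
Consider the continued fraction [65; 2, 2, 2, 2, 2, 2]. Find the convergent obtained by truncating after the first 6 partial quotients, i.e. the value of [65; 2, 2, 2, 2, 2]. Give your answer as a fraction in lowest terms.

a_0 = 65: 65/1
a_1 = 2: 131/2
a_2 = 2: 327/5
a_3 = 2: 785/12
a_4 = 2: 1897/29
a_5 = 2: 4579/70

4579/70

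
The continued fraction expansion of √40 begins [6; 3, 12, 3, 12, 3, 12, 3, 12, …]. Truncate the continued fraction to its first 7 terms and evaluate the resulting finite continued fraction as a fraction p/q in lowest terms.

a_0 = 6: 6/1
a_1 = 3: 19/3
a_2 = 12: 234/37
a_3 = 3: 721/114
a_4 = 12: 8886/1405
a_5 = 3: 27379/4329
a_6 = 12: 337434/53353

337434/53353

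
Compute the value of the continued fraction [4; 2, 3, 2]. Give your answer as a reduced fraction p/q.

a_0 = 4: 4/1
a_1 = 2: 9/2
a_2 = 3: 31/7
a_3 = 2: 71/16

71/16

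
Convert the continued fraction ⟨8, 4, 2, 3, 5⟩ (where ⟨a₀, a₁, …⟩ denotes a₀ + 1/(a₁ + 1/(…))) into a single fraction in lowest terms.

1349/164

Start with 5.
3 + 1/(5/1) = 3 + 1/5 = 16/5
2 + 1/(16/5) = 2 + 5/16 = 37/16
4 + 1/(37/16) = 4 + 16/37 = 164/37
8 + 1/(164/37) = 8 + 37/164 = 1349/164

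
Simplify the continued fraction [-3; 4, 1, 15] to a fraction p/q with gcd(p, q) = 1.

-221/79

Use the convergent recurrence hₖ = aₖ·hₖ₋₁ + hₖ₋₂ (and likewise for the denominators kₖ):
a_0 = -3: -3/1
a_1 = 4: -11/4
a_2 = 1: -14/5
a_3 = 15: -221/79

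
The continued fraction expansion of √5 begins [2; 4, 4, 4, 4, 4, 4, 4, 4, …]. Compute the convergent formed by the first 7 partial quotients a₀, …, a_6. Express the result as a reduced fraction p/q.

Start with 4.
4 + 1/(4/1) = 4 + 1/4 = 17/4
4 + 1/(17/4) = 4 + 4/17 = 72/17
4 + 1/(72/17) = 4 + 17/72 = 305/72
4 + 1/(305/72) = 4 + 72/305 = 1292/305
4 + 1/(1292/305) = 4 + 305/1292 = 5473/1292
2 + 1/(5473/1292) = 2 + 1292/5473 = 12238/5473

12238/5473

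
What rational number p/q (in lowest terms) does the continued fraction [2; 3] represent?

7/3

Work from the innermost term outward:
Start with 3.
2 + 1/(3/1) = 2 + 1/3 = 7/3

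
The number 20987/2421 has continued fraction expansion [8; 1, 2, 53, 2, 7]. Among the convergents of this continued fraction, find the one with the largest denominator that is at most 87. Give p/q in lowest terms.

26/3

List convergents until the denominator exceeds the bound:
a_0 = 8: 8/1  (≤ bound)
a_1 = 1: 9/1  (≤ bound)
a_2 = 2: 26/3  (≤ bound)
a_3 = 53: 1387/160  (> 87, stop)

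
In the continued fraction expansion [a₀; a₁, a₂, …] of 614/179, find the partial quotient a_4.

Repeatedly divide and take the remainder:
614 = 3·179 + 77, so a_0 = 3
179 = 2·77 + 25, so a_1 = 2
77 = 3·25 + 2, so a_2 = 3
25 = 12·2 + 1, so a_3 = 12
2 = 2·1 + 0, so a_4 = 2

2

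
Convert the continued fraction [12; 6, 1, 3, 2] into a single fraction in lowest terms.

741/61

Compute successive convergents:
a_0 = 12: 12/1
a_1 = 6: 73/6
a_2 = 1: 85/7
a_3 = 3: 328/27
a_4 = 2: 741/61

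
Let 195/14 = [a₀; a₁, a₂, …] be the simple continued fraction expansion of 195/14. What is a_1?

1

Repeatedly divide and take the remainder:
⌊195/14⌋ = 13, remainder 13
⌊14/13⌋ = 1, remainder 1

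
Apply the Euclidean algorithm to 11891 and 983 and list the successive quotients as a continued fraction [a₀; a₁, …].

⌊11891/983⌋ = 12, remainder 95
⌊983/95⌋ = 10, remainder 33
⌊95/33⌋ = 2, remainder 29
⌊33/29⌋ = 1, remainder 4
⌊29/4⌋ = 7, remainder 1
⌊4/1⌋ = 4, remainder 0

[12; 10, 2, 1, 7, 4]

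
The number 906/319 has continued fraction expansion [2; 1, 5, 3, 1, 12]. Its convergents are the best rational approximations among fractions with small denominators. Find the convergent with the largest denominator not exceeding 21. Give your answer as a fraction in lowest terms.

a_0 = 2: 2/1  (≤ bound)
a_1 = 1: 3/1  (≤ bound)
a_2 = 5: 17/6  (≤ bound)
a_3 = 3: 54/19  (≤ bound)
a_4 = 1: 71/25  (> 21, stop)

54/19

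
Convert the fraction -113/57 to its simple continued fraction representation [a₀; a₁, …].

[-2; 57]

-113 = -2·57 + 1, so a_0 = -2
57 = 57·1 + 0, so a_1 = 57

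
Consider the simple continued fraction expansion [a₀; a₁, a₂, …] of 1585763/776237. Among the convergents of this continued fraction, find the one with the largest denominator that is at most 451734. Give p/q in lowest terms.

a_0 = 2: 2/1  (≤ bound)
a_1 = 23: 47/23  (≤ bound)
a_2 = 3: 143/70  (≤ bound)
a_3 = 6: 905/443  (≤ bound)
a_4 = 1: 1048/513  (≤ bound)
a_5 = 34: 36537/17885  (≤ bound)
a_6 = 3: 110659/54168  (≤ bound)
a_7 = 14: 1585763/776237  (> 451734, stop)

110659/54168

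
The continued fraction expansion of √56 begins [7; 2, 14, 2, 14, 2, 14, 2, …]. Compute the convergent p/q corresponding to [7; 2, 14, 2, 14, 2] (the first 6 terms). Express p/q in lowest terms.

13455/1798

Build up convergents one term at a time:
a_0 = 7: 7/1
a_1 = 2: 15/2
a_2 = 14: 217/29
a_3 = 2: 449/60
a_4 = 14: 6503/869
a_5 = 2: 13455/1798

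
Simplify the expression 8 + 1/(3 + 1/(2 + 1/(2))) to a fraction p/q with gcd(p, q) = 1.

141/17

Starting at the tail and folding back:
Start with 2.
2 + 1/(2/1) = 2 + 1/2 = 5/2
3 + 1/(5/2) = 3 + 2/5 = 17/5
8 + 1/(17/5) = 8 + 5/17 = 141/17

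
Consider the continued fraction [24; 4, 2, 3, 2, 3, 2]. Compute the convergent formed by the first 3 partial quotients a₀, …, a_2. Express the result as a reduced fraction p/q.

a_0 = 24: 24/1
a_1 = 4: 97/4
a_2 = 2: 218/9

218/9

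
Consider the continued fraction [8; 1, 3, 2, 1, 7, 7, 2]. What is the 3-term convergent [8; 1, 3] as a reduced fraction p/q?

35/4

a_0 = 8: 8/1
a_1 = 1: 9/1
a_2 = 3: 35/4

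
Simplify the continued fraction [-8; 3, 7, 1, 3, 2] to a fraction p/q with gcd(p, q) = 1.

Start with 2.
3 + 1/(2/1) = 3 + 1/2 = 7/2
1 + 1/(7/2) = 1 + 2/7 = 9/7
7 + 1/(9/7) = 7 + 7/9 = 70/9
3 + 1/(70/9) = 3 + 9/70 = 219/70
-8 + 1/(219/70) = -8 + 70/219 = -1682/219

-1682/219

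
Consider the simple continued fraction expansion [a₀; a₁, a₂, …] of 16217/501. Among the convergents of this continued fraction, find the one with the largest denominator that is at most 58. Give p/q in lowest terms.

a_0 = 32: 32/1  (≤ bound)
a_1 = 2: 65/2  (≤ bound)
a_2 = 1: 97/3  (≤ bound)
a_3 = 2: 259/8  (≤ bound)
a_4 = 2: 615/19  (≤ bound)
a_5 = 2: 1489/46  (≤ bound)
a_6 = 1: 2104/65  (> 58, stop)

1489/46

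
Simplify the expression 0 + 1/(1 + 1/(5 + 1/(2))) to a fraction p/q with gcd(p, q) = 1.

Start with 2.
5 + 1/(2/1) = 5 + 1/2 = 11/2
1 + 1/(11/2) = 1 + 2/11 = 13/11
0 + 1/(13/11) = 0 + 11/13 = 11/13

11/13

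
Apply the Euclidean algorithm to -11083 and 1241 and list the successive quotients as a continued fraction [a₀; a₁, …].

[-9; 14, 2, 3, 12]

Repeatedly divide and take the remainder:
⌊-11083/1241⌋ = -9, remainder 86
⌊1241/86⌋ = 14, remainder 37
⌊86/37⌋ = 2, remainder 12
⌊37/12⌋ = 3, remainder 1
⌊12/1⌋ = 12, remainder 0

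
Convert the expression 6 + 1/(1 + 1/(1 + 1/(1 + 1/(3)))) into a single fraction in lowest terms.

Build up convergents one term at a time:
a_0 = 6: 6/1
a_1 = 1: 7/1
a_2 = 1: 13/2
a_3 = 1: 20/3
a_4 = 3: 73/11

73/11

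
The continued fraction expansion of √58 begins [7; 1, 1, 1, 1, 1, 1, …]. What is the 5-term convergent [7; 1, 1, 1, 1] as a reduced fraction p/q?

38/5

a_0 = 7: 7/1
a_1 = 1: 8/1
a_2 = 1: 15/2
a_3 = 1: 23/3
a_4 = 1: 38/5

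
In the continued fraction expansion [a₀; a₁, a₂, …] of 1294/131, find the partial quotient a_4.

3

1294 = 9·131 + 115, so a_0 = 9
131 = 1·115 + 16, so a_1 = 1
115 = 7·16 + 3, so a_2 = 7
16 = 5·3 + 1, so a_3 = 5
3 = 3·1 + 0, so a_4 = 3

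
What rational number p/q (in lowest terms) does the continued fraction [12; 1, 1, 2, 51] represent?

Work from the innermost term outward:
Start with 51.
2 + 1/(51/1) = 2 + 1/51 = 103/51
1 + 1/(103/51) = 1 + 51/103 = 154/103
1 + 1/(154/103) = 1 + 103/154 = 257/154
12 + 1/(257/154) = 12 + 154/257 = 3238/257

3238/257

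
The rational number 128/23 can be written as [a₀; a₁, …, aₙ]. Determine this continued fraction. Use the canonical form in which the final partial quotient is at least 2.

Run the Euclidean algorithm, recording each quotient:
128 = 5·23 + 13, so a_0 = 5
23 = 1·13 + 10, so a_1 = 1
13 = 1·10 + 3, so a_2 = 1
10 = 3·3 + 1, so a_3 = 3
3 = 3·1 + 0, so a_4 = 3

[5; 1, 1, 3, 3]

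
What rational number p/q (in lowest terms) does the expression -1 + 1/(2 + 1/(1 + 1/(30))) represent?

-61/92

a_0 = -1: -1/1
a_1 = 2: -1/2
a_2 = 1: -2/3
a_3 = 30: -61/92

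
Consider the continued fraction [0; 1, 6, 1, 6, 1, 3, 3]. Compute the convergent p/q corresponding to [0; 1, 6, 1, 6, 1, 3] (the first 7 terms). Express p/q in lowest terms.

213/244

Compute successive convergents:
a_0 = 0: 0/1
a_1 = 1: 1/1
a_2 = 6: 6/7
a_3 = 1: 7/8
a_4 = 6: 48/55
a_5 = 1: 55/63
a_6 = 3: 213/244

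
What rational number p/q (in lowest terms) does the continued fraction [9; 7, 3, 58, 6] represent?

Start with 6.
58 + 1/(6/1) = 58 + 1/6 = 349/6
3 + 1/(349/6) = 3 + 6/349 = 1053/349
7 + 1/(1053/349) = 7 + 349/1053 = 7720/1053
9 + 1/(7720/1053) = 9 + 1053/7720 = 70533/7720

70533/7720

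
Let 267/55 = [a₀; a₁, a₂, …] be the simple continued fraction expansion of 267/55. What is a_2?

267 = 4·55 + 47, so a_0 = 4
55 = 1·47 + 8, so a_1 = 1
47 = 5·8 + 7, so a_2 = 5

5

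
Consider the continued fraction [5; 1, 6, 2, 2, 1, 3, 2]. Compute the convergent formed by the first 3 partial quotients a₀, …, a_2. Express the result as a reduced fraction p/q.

Compute successive convergents:
a_0 = 5: 5/1
a_1 = 1: 6/1
a_2 = 6: 41/7

41/7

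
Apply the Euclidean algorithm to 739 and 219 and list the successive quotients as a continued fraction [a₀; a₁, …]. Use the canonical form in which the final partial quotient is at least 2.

[3; 2, 1, 2, 27]

Apply division with remainder until the remainder is 0:
⌊739/219⌋ = 3, remainder 82
⌊219/82⌋ = 2, remainder 55
⌊82/55⌋ = 1, remainder 27
⌊55/27⌋ = 2, remainder 1
⌊27/1⌋ = 27, remainder 0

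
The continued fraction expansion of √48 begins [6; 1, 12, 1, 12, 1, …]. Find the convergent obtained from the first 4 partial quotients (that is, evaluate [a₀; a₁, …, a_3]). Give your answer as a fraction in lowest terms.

Build up convergents one term at a time:
a_0 = 6: 6/1
a_1 = 1: 7/1
a_2 = 12: 90/13
a_3 = 1: 97/14

97/14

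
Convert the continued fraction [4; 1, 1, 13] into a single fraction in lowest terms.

122/27

Compute successive convergents:
a_0 = 4: 4/1
a_1 = 1: 5/1
a_2 = 1: 9/2
a_3 = 13: 122/27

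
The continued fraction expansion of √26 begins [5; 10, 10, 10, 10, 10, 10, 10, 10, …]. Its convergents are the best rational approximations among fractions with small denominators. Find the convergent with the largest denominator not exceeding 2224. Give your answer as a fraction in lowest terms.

a_0 = 5: 5/1  (≤ bound)
a_1 = 10: 51/10  (≤ bound)
a_2 = 10: 515/101  (≤ bound)
a_3 = 10: 5201/1020  (≤ bound)
a_4 = 10: 52525/10301  (> 2224, stop)

5201/1020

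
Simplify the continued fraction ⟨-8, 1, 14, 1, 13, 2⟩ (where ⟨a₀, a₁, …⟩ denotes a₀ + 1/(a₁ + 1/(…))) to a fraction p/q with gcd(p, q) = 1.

-3263/462

Compute successive convergents:
a_0 = -8: -8/1
a_1 = 1: -7/1
a_2 = 14: -106/15
a_3 = 1: -113/16
a_4 = 13: -1575/223
a_5 = 2: -3263/462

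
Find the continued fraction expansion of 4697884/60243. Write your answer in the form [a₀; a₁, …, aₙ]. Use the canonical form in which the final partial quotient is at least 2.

Apply division with remainder until the remainder is 0:
⌊4697884/60243⌋ = 77, remainder 59173
⌊60243/59173⌋ = 1, remainder 1070
⌊59173/1070⌋ = 55, remainder 323
⌊1070/323⌋ = 3, remainder 101
⌊323/101⌋ = 3, remainder 20
⌊101/20⌋ = 5, remainder 1
⌊20/1⌋ = 20, remainder 0

[77; 1, 55, 3, 3, 5, 20]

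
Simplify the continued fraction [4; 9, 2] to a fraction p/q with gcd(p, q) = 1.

Use the convergent recurrence hₖ = aₖ·hₖ₋₁ + hₖ₋₂ (and likewise for the denominators kₖ):
a_0 = 4: 4/1
a_1 = 9: 37/9
a_2 = 2: 78/19

78/19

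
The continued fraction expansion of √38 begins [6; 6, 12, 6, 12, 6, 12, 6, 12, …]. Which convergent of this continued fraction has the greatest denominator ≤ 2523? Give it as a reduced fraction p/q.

2737/444

List convergents until the denominator exceeds the bound:
a_0 = 6: 6/1  (≤ bound)
a_1 = 6: 37/6  (≤ bound)
a_2 = 12: 450/73  (≤ bound)
a_3 = 6: 2737/444  (≤ bound)
a_4 = 12: 33294/5401  (> 2523, stop)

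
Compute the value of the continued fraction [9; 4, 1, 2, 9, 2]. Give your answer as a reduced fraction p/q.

2543/276

Compute successive convergents:
a_0 = 9: 9/1
a_1 = 4: 37/4
a_2 = 1: 46/5
a_3 = 2: 129/14
a_4 = 9: 1207/131
a_5 = 2: 2543/276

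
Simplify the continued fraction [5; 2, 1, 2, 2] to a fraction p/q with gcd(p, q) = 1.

102/19

Start with 2.
2 + 1/(2/1) = 2 + 1/2 = 5/2
1 + 1/(5/2) = 1 + 2/5 = 7/5
2 + 1/(7/5) = 2 + 5/7 = 19/7
5 + 1/(19/7) = 5 + 7/19 = 102/19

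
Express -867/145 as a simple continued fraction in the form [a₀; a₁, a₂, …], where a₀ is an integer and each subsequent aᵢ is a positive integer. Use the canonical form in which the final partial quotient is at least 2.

[-6; 48, 3]

-867 = -6·145 + 3, so a_0 = -6
145 = 48·3 + 1, so a_1 = 48
3 = 3·1 + 0, so a_2 = 3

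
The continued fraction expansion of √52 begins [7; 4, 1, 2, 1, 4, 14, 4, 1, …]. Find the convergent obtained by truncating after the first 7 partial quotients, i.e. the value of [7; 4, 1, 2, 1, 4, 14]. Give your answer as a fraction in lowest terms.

9223/1279

Build up convergents one term at a time:
a_0 = 7: 7/1
a_1 = 4: 29/4
a_2 = 1: 36/5
a_3 = 2: 101/14
a_4 = 1: 137/19
a_5 = 4: 649/90
a_6 = 14: 9223/1279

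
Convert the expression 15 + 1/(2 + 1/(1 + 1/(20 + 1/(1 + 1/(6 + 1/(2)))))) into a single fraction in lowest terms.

14863/969

Build up convergents one term at a time:
a_0 = 15: 15/1
a_1 = 2: 31/2
a_2 = 1: 46/3
a_3 = 20: 951/62
a_4 = 1: 997/65
a_5 = 6: 6933/452
a_6 = 2: 14863/969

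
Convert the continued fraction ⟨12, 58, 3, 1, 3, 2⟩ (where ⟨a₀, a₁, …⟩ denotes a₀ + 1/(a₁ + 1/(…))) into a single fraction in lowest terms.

Start with 2.
3 + 1/(2/1) = 3 + 1/2 = 7/2
1 + 1/(7/2) = 1 + 2/7 = 9/7
3 + 1/(9/7) = 3 + 7/9 = 34/9
58 + 1/(34/9) = 58 + 9/34 = 1981/34
12 + 1/(1981/34) = 12 + 34/1981 = 23806/1981

23806/1981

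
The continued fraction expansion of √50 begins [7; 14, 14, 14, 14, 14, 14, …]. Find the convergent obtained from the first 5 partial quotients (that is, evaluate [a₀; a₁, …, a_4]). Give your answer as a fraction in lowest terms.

Compute successive convergents:
a_0 = 7: 7/1
a_1 = 14: 99/14
a_2 = 14: 1393/197
a_3 = 14: 19601/2772
a_4 = 14: 275807/39005

275807/39005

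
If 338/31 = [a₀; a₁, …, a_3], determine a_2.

9

Run the Euclidean algorithm, recording each quotient:
338 ÷ 31 → quotient 10, remainder 28
31 ÷ 28 → quotient 1, remainder 3
28 ÷ 3 → quotient 9, remainder 1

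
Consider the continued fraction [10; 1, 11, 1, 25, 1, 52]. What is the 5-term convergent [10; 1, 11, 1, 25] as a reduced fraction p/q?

3681/337

a_0 = 10: 10/1
a_1 = 1: 11/1
a_2 = 11: 131/12
a_3 = 1: 142/13
a_4 = 25: 3681/337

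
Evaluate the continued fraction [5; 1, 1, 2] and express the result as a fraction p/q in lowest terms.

Start with 2.
1 + 1/(2/1) = 1 + 1/2 = 3/2
1 + 1/(3/2) = 1 + 2/3 = 5/3
5 + 1/(5/3) = 5 + 3/5 = 28/5

28/5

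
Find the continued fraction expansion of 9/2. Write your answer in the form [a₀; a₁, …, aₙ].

[4; 2]

Apply division with remainder until the remainder is 0:
9 = 4·2 + 1, so a_0 = 4
2 = 2·1 + 0, so a_1 = 2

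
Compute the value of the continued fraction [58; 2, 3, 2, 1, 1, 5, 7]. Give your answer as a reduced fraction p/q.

91452/1565

a_0 = 58: 58/1
a_1 = 2: 117/2
a_2 = 3: 409/7
a_3 = 2: 935/16
a_4 = 1: 1344/23
a_5 = 1: 2279/39
a_6 = 5: 12739/218
a_7 = 7: 91452/1565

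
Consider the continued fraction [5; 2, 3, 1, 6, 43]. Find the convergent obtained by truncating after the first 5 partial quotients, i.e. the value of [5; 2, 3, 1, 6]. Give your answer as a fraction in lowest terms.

332/61

Compute successive convergents:
a_0 = 5: 5/1
a_1 = 2: 11/2
a_2 = 3: 38/7
a_3 = 1: 49/9
a_4 = 6: 332/61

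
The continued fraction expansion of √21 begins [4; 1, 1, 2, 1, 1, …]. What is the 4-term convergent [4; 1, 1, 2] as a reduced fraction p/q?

23/5

Build up convergents one term at a time:
a_0 = 4: 4/1
a_1 = 1: 5/1
a_2 = 1: 9/2
a_3 = 2: 23/5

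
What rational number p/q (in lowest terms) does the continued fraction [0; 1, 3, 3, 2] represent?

Compute successive convergents:
a_0 = 0: 0/1
a_1 = 1: 1/1
a_2 = 3: 3/4
a_3 = 3: 10/13
a_4 = 2: 23/30

23/30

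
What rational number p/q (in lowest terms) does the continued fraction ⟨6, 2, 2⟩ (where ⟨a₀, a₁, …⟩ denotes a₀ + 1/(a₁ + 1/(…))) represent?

32/5

Start with 2.
2 + 1/(2/1) = 2 + 1/2 = 5/2
6 + 1/(5/2) = 6 + 2/5 = 32/5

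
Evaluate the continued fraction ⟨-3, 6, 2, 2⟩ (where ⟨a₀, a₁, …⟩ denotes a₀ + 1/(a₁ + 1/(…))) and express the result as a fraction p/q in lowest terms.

-91/32

Work from the innermost term outward:
Start with 2.
2 + 1/(2/1) = 2 + 1/2 = 5/2
6 + 1/(5/2) = 6 + 2/5 = 32/5
-3 + 1/(32/5) = -3 + 5/32 = -91/32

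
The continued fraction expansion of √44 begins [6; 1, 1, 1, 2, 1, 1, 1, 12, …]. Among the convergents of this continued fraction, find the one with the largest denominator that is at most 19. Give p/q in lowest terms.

List convergents until the denominator exceeds the bound:
a_0 = 6: 6/1  (≤ bound)
a_1 = 1: 7/1  (≤ bound)
a_2 = 1: 13/2  (≤ bound)
a_3 = 1: 20/3  (≤ bound)
a_4 = 2: 53/8  (≤ bound)
a_5 = 1: 73/11  (≤ bound)
a_6 = 1: 126/19  (≤ bound)
a_7 = 1: 199/30  (> 19, stop)

126/19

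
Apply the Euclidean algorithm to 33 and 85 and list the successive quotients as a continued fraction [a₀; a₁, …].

33 = 0·85 + 33, so a_0 = 0
85 = 2·33 + 19, so a_1 = 2
33 = 1·19 + 14, so a_2 = 1
19 = 1·14 + 5, so a_3 = 1
14 = 2·5 + 4, so a_4 = 2
5 = 1·4 + 1, so a_5 = 1
4 = 4·1 + 0, so a_6 = 4

[0; 2, 1, 1, 2, 1, 4]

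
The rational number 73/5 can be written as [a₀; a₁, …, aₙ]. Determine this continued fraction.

73 = 14·5 + 3, so a_0 = 14
5 = 1·3 + 2, so a_1 = 1
3 = 1·2 + 1, so a_2 = 1
2 = 2·1 + 0, so a_3 = 2

[14; 1, 1, 2]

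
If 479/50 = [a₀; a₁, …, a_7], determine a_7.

2

Repeatedly divide and take the remainder:
479 = 9·50 + 29, so a_0 = 9
50 = 1·29 + 21, so a_1 = 1
29 = 1·21 + 8, so a_2 = 1
21 = 2·8 + 5, so a_3 = 2
8 = 1·5 + 3, so a_4 = 1
5 = 1·3 + 2, so a_5 = 1
3 = 1·2 + 1, so a_6 = 1
2 = 2·1 + 0, so a_7 = 2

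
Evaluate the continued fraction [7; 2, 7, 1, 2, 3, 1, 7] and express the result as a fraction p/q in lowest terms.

Use the convergent recurrence hₖ = aₖ·hₖ₋₁ + hₖ₋₂ (and likewise for the denominators kₖ):
a_0 = 7: 7/1
a_1 = 2: 15/2
a_2 = 7: 112/15
a_3 = 1: 127/17
a_4 = 2: 366/49
a_5 = 3: 1225/164
a_6 = 1: 1591/213
a_7 = 7: 12362/1655

12362/1655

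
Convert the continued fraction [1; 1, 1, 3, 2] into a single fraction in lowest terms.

a_0 = 1: 1/1
a_1 = 1: 2/1
a_2 = 1: 3/2
a_3 = 3: 11/7
a_4 = 2: 25/16

25/16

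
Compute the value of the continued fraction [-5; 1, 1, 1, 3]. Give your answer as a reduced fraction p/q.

-48/11

Collapse the nested fraction from the inside out:
Start with 3.
1 + 1/(3/1) = 1 + 1/3 = 4/3
1 + 1/(4/3) = 1 + 3/4 = 7/4
1 + 1/(7/4) = 1 + 4/7 = 11/7
-5 + 1/(11/7) = -5 + 7/11 = -48/11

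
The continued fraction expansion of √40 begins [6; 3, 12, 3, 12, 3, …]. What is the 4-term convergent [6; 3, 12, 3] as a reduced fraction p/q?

721/114

Use the convergent recurrence hₖ = aₖ·hₖ₋₁ + hₖ₋₂ (and likewise for the denominators kₖ):
a_0 = 6: 6/1
a_1 = 3: 19/3
a_2 = 12: 234/37
a_3 = 3: 721/114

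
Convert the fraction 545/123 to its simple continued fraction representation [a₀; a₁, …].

Repeatedly divide and take the remainder:
⌊545/123⌋ = 4, remainder 53
⌊123/53⌋ = 2, remainder 17
⌊53/17⌋ = 3, remainder 2
⌊17/2⌋ = 8, remainder 1
⌊2/1⌋ = 2, remainder 0

[4; 2, 3, 8, 2]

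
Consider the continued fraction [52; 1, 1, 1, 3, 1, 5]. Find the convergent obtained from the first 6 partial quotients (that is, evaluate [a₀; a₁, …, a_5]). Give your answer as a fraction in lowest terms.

Work from the innermost term outward:
Start with 1.
3 + 1/(1/1) = 3 + 1/1 = 4/1
1 + 1/(4/1) = 1 + 1/4 = 5/4
1 + 1/(5/4) = 1 + 4/5 = 9/5
1 + 1/(9/5) = 1 + 5/9 = 14/9
52 + 1/(14/9) = 52 + 9/14 = 737/14

737/14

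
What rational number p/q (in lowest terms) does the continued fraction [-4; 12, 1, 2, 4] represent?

Collapse the nested fraction from the inside out:
Start with 4.
2 + 1/(4/1) = 2 + 1/4 = 9/4
1 + 1/(9/4) = 1 + 4/9 = 13/9
12 + 1/(13/9) = 12 + 9/13 = 165/13
-4 + 1/(165/13) = -4 + 13/165 = -647/165

-647/165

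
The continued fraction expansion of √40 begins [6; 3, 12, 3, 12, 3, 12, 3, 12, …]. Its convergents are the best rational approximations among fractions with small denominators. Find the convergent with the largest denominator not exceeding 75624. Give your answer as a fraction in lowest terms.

337434/53353

a_0 = 6: 6/1  (≤ bound)
a_1 = 3: 19/3  (≤ bound)
a_2 = 12: 234/37  (≤ bound)
a_3 = 3: 721/114  (≤ bound)
a_4 = 12: 8886/1405  (≤ bound)
a_5 = 3: 27379/4329  (≤ bound)
a_6 = 12: 337434/53353  (≤ bound)
a_7 = 3: 1039681/164388  (> 75624, stop)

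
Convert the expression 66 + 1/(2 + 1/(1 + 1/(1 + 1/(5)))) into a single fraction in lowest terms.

1859/28

Build up convergents one term at a time:
a_0 = 66: 66/1
a_1 = 2: 133/2
a_2 = 1: 199/3
a_3 = 1: 332/5
a_4 = 5: 1859/28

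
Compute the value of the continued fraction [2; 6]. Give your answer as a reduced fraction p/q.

a_0 = 2: 2/1
a_1 = 6: 13/6

13/6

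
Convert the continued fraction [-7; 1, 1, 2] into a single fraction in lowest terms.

a_0 = -7: -7/1
a_1 = 1: -6/1
a_2 = 1: -13/2
a_3 = 2: -32/5

-32/5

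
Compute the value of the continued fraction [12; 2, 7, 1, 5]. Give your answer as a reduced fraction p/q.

1247/100

Start with 5.
1 + 1/(5/1) = 1 + 1/5 = 6/5
7 + 1/(6/5) = 7 + 5/6 = 47/6
2 + 1/(47/6) = 2 + 6/47 = 100/47
12 + 1/(100/47) = 12 + 47/100 = 1247/100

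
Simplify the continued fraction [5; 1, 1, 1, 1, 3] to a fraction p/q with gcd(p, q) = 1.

Use the convergent recurrence hₖ = aₖ·hₖ₋₁ + hₖ₋₂ (and likewise for the denominators kₖ):
a_0 = 5: 5/1
a_1 = 1: 6/1
a_2 = 1: 11/2
a_3 = 1: 17/3
a_4 = 1: 28/5
a_5 = 3: 101/18

101/18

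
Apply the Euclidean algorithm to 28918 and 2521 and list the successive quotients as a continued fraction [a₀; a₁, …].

Repeatedly divide and take the remainder:
⌊28918/2521⌋ = 11, remainder 1187
⌊2521/1187⌋ = 2, remainder 147
⌊1187/147⌋ = 8, remainder 11
⌊147/11⌋ = 13, remainder 4
⌊11/4⌋ = 2, remainder 3
⌊4/3⌋ = 1, remainder 1
⌊3/1⌋ = 3, remainder 0

[11; 2, 8, 13, 2, 1, 3]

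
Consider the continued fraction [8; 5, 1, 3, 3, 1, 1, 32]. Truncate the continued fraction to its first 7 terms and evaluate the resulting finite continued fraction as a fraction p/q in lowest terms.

a_0 = 8: 8/1
a_1 = 5: 41/5
a_2 = 1: 49/6
a_3 = 3: 188/23
a_4 = 3: 613/75
a_5 = 1: 801/98
a_6 = 1: 1414/173

1414/173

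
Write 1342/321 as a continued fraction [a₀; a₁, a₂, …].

Repeatedly divide and take the remainder:
⌊1342/321⌋ = 4, remainder 58
⌊321/58⌋ = 5, remainder 31
⌊58/31⌋ = 1, remainder 27
⌊31/27⌋ = 1, remainder 4
⌊27/4⌋ = 6, remainder 3
⌊4/3⌋ = 1, remainder 1
⌊3/1⌋ = 3, remainder 0

[4; 5, 1, 1, 6, 1, 3]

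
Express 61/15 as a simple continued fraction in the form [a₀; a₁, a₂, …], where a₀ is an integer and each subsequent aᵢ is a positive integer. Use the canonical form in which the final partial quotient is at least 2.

[4; 15]

61 ÷ 15 → quotient 4, remainder 1
15 ÷ 1 → quotient 15, remainder 0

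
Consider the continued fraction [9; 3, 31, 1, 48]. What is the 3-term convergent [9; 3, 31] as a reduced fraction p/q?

877/94

Compute successive convergents:
a_0 = 9: 9/1
a_1 = 3: 28/3
a_2 = 31: 877/94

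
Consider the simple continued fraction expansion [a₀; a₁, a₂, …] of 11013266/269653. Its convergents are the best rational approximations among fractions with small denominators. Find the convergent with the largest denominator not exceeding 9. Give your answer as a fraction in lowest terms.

245/6

a_0 = 40: 40/1  (≤ bound)
a_1 = 1: 41/1  (≤ bound)
a_2 = 5: 245/6  (≤ bound)
a_3 = 2: 531/13  (> 9, stop)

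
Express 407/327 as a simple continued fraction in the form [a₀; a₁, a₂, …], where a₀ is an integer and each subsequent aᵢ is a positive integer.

[1; 4, 11, 2, 3]

Run the Euclidean algorithm, recording each quotient:
407 = 1·327 + 80, so a_0 = 1
327 = 4·80 + 7, so a_1 = 4
80 = 11·7 + 3, so a_2 = 11
7 = 2·3 + 1, so a_3 = 2
3 = 3·1 + 0, so a_4 = 3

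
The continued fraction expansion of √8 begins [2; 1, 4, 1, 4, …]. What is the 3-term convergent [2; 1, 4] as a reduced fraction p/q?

a_0 = 2: 2/1
a_1 = 1: 3/1
a_2 = 4: 14/5

14/5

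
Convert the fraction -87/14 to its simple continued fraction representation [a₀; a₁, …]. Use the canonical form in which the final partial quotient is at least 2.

Repeatedly divide and take the remainder:
⌊-87/14⌋ = -7, remainder 11
⌊14/11⌋ = 1, remainder 3
⌊11/3⌋ = 3, remainder 2
⌊3/2⌋ = 1, remainder 1
⌊2/1⌋ = 2, remainder 0

[-7; 1, 3, 1, 2]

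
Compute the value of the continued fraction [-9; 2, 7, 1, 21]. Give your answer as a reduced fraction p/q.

-3173/372

Start with 21.
1 + 1/(21/1) = 1 + 1/21 = 22/21
7 + 1/(22/21) = 7 + 21/22 = 175/22
2 + 1/(175/22) = 2 + 22/175 = 372/175
-9 + 1/(372/175) = -9 + 175/372 = -3173/372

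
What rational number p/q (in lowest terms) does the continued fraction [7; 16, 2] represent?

233/33

Compute successive convergents:
a_0 = 7: 7/1
a_1 = 16: 113/16
a_2 = 2: 233/33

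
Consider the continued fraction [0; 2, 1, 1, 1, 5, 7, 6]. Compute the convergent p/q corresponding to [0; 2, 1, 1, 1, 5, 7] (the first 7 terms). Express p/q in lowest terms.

122/323

a_0 = 0: 0/1
a_1 = 2: 1/2
a_2 = 1: 1/3
a_3 = 1: 2/5
a_4 = 1: 3/8
a_5 = 5: 17/45
a_6 = 7: 122/323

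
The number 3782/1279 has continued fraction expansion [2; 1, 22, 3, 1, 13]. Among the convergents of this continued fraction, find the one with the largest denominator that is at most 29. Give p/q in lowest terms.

a_0 = 2: 2/1  (≤ bound)
a_1 = 1: 3/1  (≤ bound)
a_2 = 22: 68/23  (≤ bound)
a_3 = 3: 207/70  (> 29, stop)

68/23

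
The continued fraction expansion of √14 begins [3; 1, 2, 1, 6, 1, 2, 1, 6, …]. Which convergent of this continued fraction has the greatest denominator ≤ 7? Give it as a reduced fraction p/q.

a_0 = 3: 3/1  (≤ bound)
a_1 = 1: 4/1  (≤ bound)
a_2 = 2: 11/3  (≤ bound)
a_3 = 1: 15/4  (≤ bound)
a_4 = 6: 101/27  (> 7, stop)

15/4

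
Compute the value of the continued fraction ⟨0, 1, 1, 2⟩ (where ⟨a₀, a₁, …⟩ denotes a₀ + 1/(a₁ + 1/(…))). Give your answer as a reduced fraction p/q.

3/5

a_0 = 0: 0/1
a_1 = 1: 1/1
a_2 = 1: 1/2
a_3 = 2: 3/5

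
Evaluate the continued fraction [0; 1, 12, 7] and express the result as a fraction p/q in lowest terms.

85/92

Start with 7.
12 + 1/(7/1) = 12 + 1/7 = 85/7
1 + 1/(85/7) = 1 + 7/85 = 92/85
0 + 1/(92/85) = 0 + 85/92 = 85/92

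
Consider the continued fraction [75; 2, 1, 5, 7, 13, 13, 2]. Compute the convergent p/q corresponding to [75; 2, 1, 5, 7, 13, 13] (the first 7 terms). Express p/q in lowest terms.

Start with 13.
13 + 1/(13/1) = 13 + 1/13 = 170/13
7 + 1/(170/13) = 7 + 13/170 = 1203/170
5 + 1/(1203/170) = 5 + 170/1203 = 6185/1203
1 + 1/(6185/1203) = 1 + 1203/6185 = 7388/6185
2 + 1/(7388/6185) = 2 + 6185/7388 = 20961/7388
75 + 1/(20961/7388) = 75 + 7388/20961 = 1579463/20961

1579463/20961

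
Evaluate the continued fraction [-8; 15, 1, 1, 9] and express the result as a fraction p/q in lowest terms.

-2341/295

Build up convergents one term at a time:
a_0 = -8: -8/1
a_1 = 15: -119/15
a_2 = 1: -127/16
a_3 = 1: -246/31
a_4 = 9: -2341/295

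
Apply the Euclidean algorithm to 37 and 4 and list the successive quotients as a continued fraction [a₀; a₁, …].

[9; 4]

37 ÷ 4 → quotient 9, remainder 1
4 ÷ 1 → quotient 4, remainder 0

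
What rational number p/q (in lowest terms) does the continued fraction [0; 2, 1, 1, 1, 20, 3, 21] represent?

Collapse the nested fraction from the inside out:
Start with 21.
3 + 1/(21/1) = 3 + 1/21 = 64/21
20 + 1/(64/21) = 20 + 21/64 = 1301/64
1 + 1/(1301/64) = 1 + 64/1301 = 1365/1301
1 + 1/(1365/1301) = 1 + 1301/1365 = 2666/1365
1 + 1/(2666/1365) = 1 + 1365/2666 = 4031/2666
2 + 1/(4031/2666) = 2 + 2666/4031 = 10728/4031
0 + 1/(10728/4031) = 0 + 4031/10728 = 4031/10728

4031/10728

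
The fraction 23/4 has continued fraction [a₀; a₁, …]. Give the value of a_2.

⌊23/4⌋ = 5, remainder 3
⌊4/3⌋ = 1, remainder 1
⌊3/1⌋ = 3, remainder 0

3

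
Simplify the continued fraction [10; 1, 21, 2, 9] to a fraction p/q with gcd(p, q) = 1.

a_0 = 10: 10/1
a_1 = 1: 11/1
a_2 = 21: 241/22
a_3 = 2: 493/45
a_4 = 9: 4678/427

4678/427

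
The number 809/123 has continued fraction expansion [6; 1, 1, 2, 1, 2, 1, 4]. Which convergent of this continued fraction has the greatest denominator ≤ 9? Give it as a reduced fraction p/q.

46/7

a_0 = 6: 6/1  (≤ bound)
a_1 = 1: 7/1  (≤ bound)
a_2 = 1: 13/2  (≤ bound)
a_3 = 2: 33/5  (≤ bound)
a_4 = 1: 46/7  (≤ bound)
a_5 = 2: 125/19  (> 9, stop)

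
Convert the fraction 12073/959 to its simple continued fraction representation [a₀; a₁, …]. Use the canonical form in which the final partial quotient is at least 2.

12073 ÷ 959 → quotient 12, remainder 565
959 ÷ 565 → quotient 1, remainder 394
565 ÷ 394 → quotient 1, remainder 171
394 ÷ 171 → quotient 2, remainder 52
171 ÷ 52 → quotient 3, remainder 15
52 ÷ 15 → quotient 3, remainder 7
15 ÷ 7 → quotient 2, remainder 1
7 ÷ 1 → quotient 7, remainder 0

[12; 1, 1, 2, 3, 3, 2, 7]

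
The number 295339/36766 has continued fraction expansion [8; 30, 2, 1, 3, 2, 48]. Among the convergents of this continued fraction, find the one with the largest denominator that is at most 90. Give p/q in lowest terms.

a_0 = 8: 8/1  (≤ bound)
a_1 = 30: 241/30  (≤ bound)
a_2 = 2: 490/61  (≤ bound)
a_3 = 1: 731/91  (> 90, stop)

490/61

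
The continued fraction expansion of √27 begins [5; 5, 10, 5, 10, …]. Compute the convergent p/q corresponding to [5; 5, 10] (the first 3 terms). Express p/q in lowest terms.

265/51

Build up convergents one term at a time:
a_0 = 5: 5/1
a_1 = 5: 26/5
a_2 = 10: 265/51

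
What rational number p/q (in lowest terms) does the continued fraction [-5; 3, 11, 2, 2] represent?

a_0 = -5: -5/1
a_1 = 3: -14/3
a_2 = 11: -159/34
a_3 = 2: -332/71
a_4 = 2: -823/176

-823/176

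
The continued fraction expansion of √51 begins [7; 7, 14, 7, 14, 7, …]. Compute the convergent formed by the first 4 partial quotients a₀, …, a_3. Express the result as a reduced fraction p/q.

Use the convergent recurrence hₖ = aₖ·hₖ₋₁ + hₖ₋₂ (and likewise for the denominators kₖ):
a_0 = 7: 7/1
a_1 = 7: 50/7
a_2 = 14: 707/99
a_3 = 7: 4999/700

4999/700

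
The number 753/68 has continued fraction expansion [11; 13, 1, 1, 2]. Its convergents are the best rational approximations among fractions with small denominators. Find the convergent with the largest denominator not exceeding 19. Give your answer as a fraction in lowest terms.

List convergents until the denominator exceeds the bound:
a_0 = 11: 11/1  (≤ bound)
a_1 = 13: 144/13  (≤ bound)
a_2 = 1: 155/14  (≤ bound)
a_3 = 1: 299/27  (> 19, stop)

155/14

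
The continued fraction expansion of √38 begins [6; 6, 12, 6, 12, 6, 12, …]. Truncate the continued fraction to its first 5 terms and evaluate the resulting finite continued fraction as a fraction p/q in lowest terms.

Compute successive convergents:
a_0 = 6: 6/1
a_1 = 6: 37/6
a_2 = 12: 450/73
a_3 = 6: 2737/444
a_4 = 12: 33294/5401

33294/5401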